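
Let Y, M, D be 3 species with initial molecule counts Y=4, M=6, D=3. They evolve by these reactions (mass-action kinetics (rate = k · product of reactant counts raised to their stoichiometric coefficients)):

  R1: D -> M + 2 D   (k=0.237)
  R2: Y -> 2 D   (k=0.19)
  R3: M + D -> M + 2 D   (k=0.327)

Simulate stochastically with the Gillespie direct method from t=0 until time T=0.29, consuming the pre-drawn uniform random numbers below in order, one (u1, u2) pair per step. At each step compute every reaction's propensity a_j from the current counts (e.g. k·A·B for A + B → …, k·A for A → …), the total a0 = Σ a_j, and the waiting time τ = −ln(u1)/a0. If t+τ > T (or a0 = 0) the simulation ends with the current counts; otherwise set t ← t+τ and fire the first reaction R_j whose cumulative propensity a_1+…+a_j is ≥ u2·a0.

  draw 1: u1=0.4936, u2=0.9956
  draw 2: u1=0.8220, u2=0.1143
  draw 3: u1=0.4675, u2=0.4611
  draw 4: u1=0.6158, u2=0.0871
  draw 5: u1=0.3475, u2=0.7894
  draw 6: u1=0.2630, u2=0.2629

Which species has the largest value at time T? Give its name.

t=0.000: Y=4 M=6 D=3
Draw 1: a1=0.711, a2=0.760, a3=5.886, a0=7.357; τ=−ln(0.4936)/7.357=0.096 → t=0.096; u2·a0=0.9956·7.357=7.325; a1+a2=1.471 < 7.325 ≤ a1+…+a3=7.357 → R3 fires; Y=4 M=6 D=4
Draw 2: a1=0.948, a2=0.760, a3=7.848, a0=9.556; τ=−ln(0.8220)/9.556=0.021 → t=0.116; u2·a0=0.1143·9.556=1.092; a1=0.948 < 1.092 ≤ a1+a2=1.708 → R2 fires; Y=3 M=6 D=6
Draw 3: a1=1.422, a2=0.570, a3=11.772, a0=13.764; τ=−ln(0.4675)/13.764=0.055 → t=0.172; u2·a0=0.4611·13.764=6.347; a1+a2=1.992 < 6.347 ≤ a1+…+a3=13.764 → R3 fires; Y=3 M=6 D=7
Draw 4: a1=1.659, a2=0.570, a3=13.734, a0=15.963; τ=−ln(0.6158)/15.963=0.030 → t=0.202; u2·a0=0.0871·15.963=1.390 ≤ a1=1.659 → R1 fires; Y=3 M=7 D=8
Draw 5: a1=1.896, a2=0.570, a3=18.312, a0=20.778; τ=−ln(0.3475)/20.778=0.051 → t=0.253; u2·a0=0.7894·20.778=16.402; a1+a2=2.466 < 16.402 ≤ a1+…+a3=20.778 → R3 fires; Y=3 M=7 D=9
Draw 6: a1=2.133, a2=0.570, a3=20.601, a0=23.304; τ=−ln(0.2630)/23.304=0.057 → t=0.310 > T=0.29: stop.
At T=0.29: Y=3 M=7 D=9; the largest is D.

Dominant species at T: D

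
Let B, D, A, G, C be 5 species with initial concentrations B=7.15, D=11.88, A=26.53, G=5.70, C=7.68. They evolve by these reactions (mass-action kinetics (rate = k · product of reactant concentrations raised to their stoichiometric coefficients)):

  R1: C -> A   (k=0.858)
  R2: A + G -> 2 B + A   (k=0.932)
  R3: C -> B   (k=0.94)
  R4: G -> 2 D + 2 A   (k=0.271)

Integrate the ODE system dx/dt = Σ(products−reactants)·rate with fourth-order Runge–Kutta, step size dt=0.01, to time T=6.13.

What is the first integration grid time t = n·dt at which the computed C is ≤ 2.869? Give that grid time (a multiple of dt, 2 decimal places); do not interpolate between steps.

RK4 with dt=0.01: 613 steps to T=6.13. Trajectory (selected grid times):
t=0.00: B=7.15 D=11.88 A=26.53 G=5.70 C=7.68
t=0.54: B=20.92 D=12.00 A=28.93 G=0.00 C=2.91
t=0.55: B=20.95 D=12.00 A=28.95 G=0.00 C=2.86
t=0.68: B=21.26 D=12.00 A=29.24 G=0.00 C=2.26
t=1.36: B=22.09 D=12.00 A=30.00 G=0.00 C=0.67
t=2.04: B=22.34 D=12.00 A=30.22 G=0.00 C=0.20
t=2.72: B=22.41 D=12.00 A=30.29 G=0.00 C=0.06
t=3.41: B=22.43 D=12.00 A=30.31 G=0.00 C=0.02
t=4.09: B=22.44 D=12.00 A=30.31 G=0.00 C=0.00
t=4.77: B=22.44 D=12.00 A=30.32 G=0.00 C=0.00
t=5.45: B=22.44 D=12.00 A=30.32 G=0.00 C=0.00
t=6.13: B=22.44 D=12.00 A=30.32 G=0.00 C=0.00
C(0.54)=2.909 > 2.869 but C(0.55)=2.857 ≤ 2.869, so the first grid time is t=0.55.

Threshold first reached at t = 0.55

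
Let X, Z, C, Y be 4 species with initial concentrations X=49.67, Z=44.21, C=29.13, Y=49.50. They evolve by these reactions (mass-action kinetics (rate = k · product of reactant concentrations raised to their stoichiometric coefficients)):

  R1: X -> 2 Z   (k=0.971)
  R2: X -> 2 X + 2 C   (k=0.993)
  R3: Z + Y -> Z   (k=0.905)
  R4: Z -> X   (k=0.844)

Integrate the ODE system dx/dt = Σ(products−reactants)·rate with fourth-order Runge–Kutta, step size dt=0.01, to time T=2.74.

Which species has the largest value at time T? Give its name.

Dominant species at T: C

RK4 with dt=0.01: 274 steps to T=2.74. Trajectory (selected grid times):
t=0.00: X=49.67 Z=44.21 C=29.13 Y=49.50
t=0.30: X=63.60 Z=63.41 C=62.63 Y=0.00
t=0.61: X=83.75 Z=87.78 C=107.65 Y=0.00
t=0.91: X=110.28 Z=118.03 C=165.06 Y=0.00
t=1.22: X=147.14 Z=158.98 C=243.74 Y=0.00
t=1.52: X=194.84 Z=211.36 C=344.94 Y=0.00
t=1.83: X=260.63 Z=283.24 C=484.16 Y=0.00
t=2.13: X=345.50 Z=375.76 C=663.53 Y=0.00
t=2.44: X=462.39 Z=503.07 C=910.48 Y=0.00
t=2.74: X=613.09 Z=667.13 C=1228.76 Y=0.00
At T=2.74: X=613.09 Z=667.13 C=1228.76 Y=0.00; the largest is C.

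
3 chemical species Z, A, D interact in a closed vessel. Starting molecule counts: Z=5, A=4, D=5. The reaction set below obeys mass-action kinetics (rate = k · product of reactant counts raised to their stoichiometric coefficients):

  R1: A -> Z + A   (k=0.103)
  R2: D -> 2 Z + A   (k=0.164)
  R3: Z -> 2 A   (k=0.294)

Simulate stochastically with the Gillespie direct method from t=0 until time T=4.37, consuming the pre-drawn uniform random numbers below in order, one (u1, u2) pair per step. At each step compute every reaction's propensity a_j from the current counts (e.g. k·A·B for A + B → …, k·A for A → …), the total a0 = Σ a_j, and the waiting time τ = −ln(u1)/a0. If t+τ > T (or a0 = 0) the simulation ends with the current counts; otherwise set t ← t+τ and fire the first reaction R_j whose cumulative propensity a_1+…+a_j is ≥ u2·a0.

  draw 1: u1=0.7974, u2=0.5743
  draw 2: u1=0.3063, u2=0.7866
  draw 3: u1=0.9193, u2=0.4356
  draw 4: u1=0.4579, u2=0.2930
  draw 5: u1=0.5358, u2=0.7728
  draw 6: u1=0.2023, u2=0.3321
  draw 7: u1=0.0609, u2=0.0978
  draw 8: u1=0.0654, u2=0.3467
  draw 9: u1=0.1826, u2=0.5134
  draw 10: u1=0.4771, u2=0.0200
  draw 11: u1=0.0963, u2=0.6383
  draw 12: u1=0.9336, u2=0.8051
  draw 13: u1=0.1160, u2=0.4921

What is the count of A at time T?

A at T = 18

t=0.000: Z=5 A=4 D=5
Draw 1: a1=0.412, a2=0.820, a3=1.470, a0=2.702; τ=−ln(0.7974)/2.702=0.084 → t=0.084; u2·a0=0.5743·2.702=1.552; a1+a2=1.232 < 1.552 ≤ a1+…+a3=2.702 → R3 fires; Z=4 A=6 D=5
Draw 2: a1=0.618, a2=0.820, a3=1.176, a0=2.614; τ=−ln(0.3063)/2.614=0.453 → t=0.536; u2·a0=0.7866·2.614=2.056; a1+a2=1.438 < 2.056 ≤ a1+…+a3=2.614 → R3 fires; Z=3 A=8 D=5
Draw 3: a1=0.824, a2=0.820, a3=0.882, a0=2.526; τ=−ln(0.9193)/2.526=0.033 → t=0.570; u2·a0=0.4356·2.526=1.100; a1=0.824 < 1.100 ≤ a1+a2=1.644 → R2 fires; Z=5 A=9 D=4
Draw 4: a1=0.927, a2=0.656, a3=1.470, a0=3.053; τ=−ln(0.4579)/3.053=0.256 → t=0.826; u2·a0=0.2930·3.053=0.895 ≤ a1=0.927 → R1 fires; Z=6 A=9 D=4
Draw 5: a1=0.927, a2=0.656, a3=1.764, a0=3.347; τ=−ln(0.5358)/3.347=0.186 → t=1.012; u2·a0=0.7728·3.347=2.587; a1+a2=1.583 < 2.587 ≤ a1+…+a3=3.347 → R3 fires; Z=5 A=11 D=4
Draw 6: a1=1.133, a2=0.656, a3=1.470, a0=3.259; τ=−ln(0.2023)/3.259=0.490 → t=1.502; u2·a0=0.3321·3.259=1.082 ≤ a1=1.133 → R1 fires; Z=6 A=11 D=4
Draw 7: a1=1.133, a2=0.656, a3=1.764, a0=3.553; τ=−ln(0.0609)/3.553=0.788 → t=2.290; u2·a0=0.0978·3.553=0.347 ≤ a1=1.133 → R1 fires; Z=7 A=11 D=4
Draw 8: a1=1.133, a2=0.656, a3=2.058, a0=3.847; τ=−ln(0.0654)/3.847=0.709 → t=2.999; u2·a0=0.3467·3.847=1.334; a1=1.133 < 1.334 ≤ a1+a2=1.789 → R2 fires; Z=9 A=12 D=3
Draw 9: a1=1.236, a2=0.492, a3=2.646, a0=4.374; τ=−ln(0.1826)/4.374=0.389 → t=3.388; u2·a0=0.5134·4.374=2.246; a1+a2=1.728 < 2.246 ≤ a1+…+a3=4.374 → R3 fires; Z=8 A=14 D=3
Draw 10: a1=1.442, a2=0.492, a3=2.352, a0=4.286; τ=−ln(0.4771)/4.286=0.173 → t=3.560; u2·a0=0.0200·4.286=0.086 ≤ a1=1.442 → R1 fires; Z=9 A=14 D=3
Draw 11: a1=1.442, a2=0.492, a3=2.646, a0=4.580; τ=−ln(0.0963)/4.580=0.511 → t=4.071; u2·a0=0.6383·4.580=2.923; a1+a2=1.934 < 2.923 ≤ a1+…+a3=4.580 → R3 fires; Z=8 A=16 D=3
Draw 12: a1=1.648, a2=0.492, a3=2.352, a0=4.492; τ=−ln(0.9336)/4.492=0.015 → t=4.087; u2·a0=0.8051·4.492=3.617; a1+a2=2.140 < 3.617 ≤ a1+…+a3=4.492 → R3 fires; Z=7 A=18 D=3
Draw 13: a1=1.854, a2=0.492, a3=2.058, a0=4.404; τ=−ln(0.1160)/4.404=0.489 → t=4.576 > T=4.37: stop.
Read off A at T=4.37: 18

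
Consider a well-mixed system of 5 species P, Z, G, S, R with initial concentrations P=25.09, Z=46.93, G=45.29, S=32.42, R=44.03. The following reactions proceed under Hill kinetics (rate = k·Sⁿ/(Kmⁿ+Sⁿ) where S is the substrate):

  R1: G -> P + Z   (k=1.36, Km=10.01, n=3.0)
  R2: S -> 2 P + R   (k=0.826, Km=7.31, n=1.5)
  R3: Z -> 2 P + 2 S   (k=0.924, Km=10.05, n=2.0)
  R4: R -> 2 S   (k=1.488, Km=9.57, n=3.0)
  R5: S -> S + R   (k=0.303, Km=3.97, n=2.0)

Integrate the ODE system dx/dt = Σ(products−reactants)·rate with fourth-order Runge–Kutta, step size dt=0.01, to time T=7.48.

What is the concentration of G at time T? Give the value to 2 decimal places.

RK4 with dt=0.01: 748 steps to T=7.48. Trajectory (selected grid times):
t=0.00: P=25.09 Z=46.93 G=45.29 S=32.42 R=44.03
t=0.83: P=28.92 Z=47.31 G=44.17 S=35.71 R=43.68
t=1.66: P=32.77 Z=47.69 G=43.06 S=38.99 R=43.34
t=2.49: P=36.62 Z=48.07 G=41.94 S=42.27 R=43.00
t=3.32: P=40.49 Z=48.45 G=40.83 S=45.54 R=42.67
t=4.16: P=44.41 Z=48.83 G=39.71 S=48.84 R=42.34
t=4.99: P=48.29 Z=49.21 G=38.60 S=52.11 R=42.02
t=5.82: P=52.18 Z=49.58 G=37.49 S=55.37 R=41.70
t=6.65: P=56.07 Z=49.95 G=36.38 S=58.63 R=41.39
t=7.48: P=59.97 Z=50.32 G=35.28 S=61.88 R=41.08
Read off G at T=7.48: 35.28

G at T = 35.28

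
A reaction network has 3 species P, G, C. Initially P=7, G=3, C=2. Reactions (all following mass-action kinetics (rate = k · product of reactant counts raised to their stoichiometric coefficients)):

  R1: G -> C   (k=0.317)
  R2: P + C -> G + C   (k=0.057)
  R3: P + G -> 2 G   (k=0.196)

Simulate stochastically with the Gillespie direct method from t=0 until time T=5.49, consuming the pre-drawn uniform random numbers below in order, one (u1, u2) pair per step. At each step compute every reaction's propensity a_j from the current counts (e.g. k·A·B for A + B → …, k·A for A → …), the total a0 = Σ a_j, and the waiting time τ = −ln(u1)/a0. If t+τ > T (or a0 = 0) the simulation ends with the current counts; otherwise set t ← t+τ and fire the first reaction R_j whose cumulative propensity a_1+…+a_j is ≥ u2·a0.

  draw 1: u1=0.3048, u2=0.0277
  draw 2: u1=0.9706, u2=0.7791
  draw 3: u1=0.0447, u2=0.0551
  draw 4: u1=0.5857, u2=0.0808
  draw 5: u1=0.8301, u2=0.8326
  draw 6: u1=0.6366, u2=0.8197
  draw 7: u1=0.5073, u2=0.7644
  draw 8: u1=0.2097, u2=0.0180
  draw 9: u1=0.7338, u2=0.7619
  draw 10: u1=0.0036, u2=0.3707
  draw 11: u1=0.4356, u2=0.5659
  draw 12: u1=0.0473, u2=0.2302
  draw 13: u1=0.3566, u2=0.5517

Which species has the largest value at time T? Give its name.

Dominant species at T: C

t=0.000: P=7 G=3 C=2
Draw 1: a1=0.951, a2=0.798, a3=4.116, a0=5.865; τ=−ln(0.3048)/5.865=0.203 → t=0.203; u2·a0=0.0277·5.865=0.162 ≤ a1=0.951 → R1 fires; P=7 G=2 C=3
Draw 2: a1=0.634, a2=1.197, a3=2.744, a0=4.575; τ=−ln(0.9706)/4.575=0.007 → t=0.209; u2·a0=0.7791·4.575=3.564; a1+a2=1.831 < 3.564 ≤ a1+…+a3=4.575 → R3 fires; P=6 G=3 C=3
Draw 3: a1=0.951, a2=1.026, a3=3.528, a0=5.505; τ=−ln(0.0447)/5.505=0.565 → t=0.774; u2·a0=0.0551·5.505=0.303 ≤ a1=0.951 → R1 fires; P=6 G=2 C=4
Draw 4: a1=0.634, a2=1.368, a3=2.352, a0=4.354; τ=−ln(0.5857)/4.354=0.123 → t=0.896; u2·a0=0.0808·4.354=0.352 ≤ a1=0.634 → R1 fires; P=6 G=1 C=5
Draw 5: a1=0.317, a2=1.710, a3=1.176, a0=3.203; τ=−ln(0.8301)/3.203=0.058 → t=0.955; u2·a0=0.8326·3.203=2.667; a1+a2=2.027 < 2.667 ≤ a1+…+a3=3.203 → R3 fires; P=5 G=2 C=5
Draw 6: a1=0.634, a2=1.425, a3=1.960, a0=4.019; τ=−ln(0.6366)/4.019=0.112 → t=1.067; u2·a0=0.8197·4.019=3.294; a1+a2=2.059 < 3.294 ≤ a1+…+a3=4.019 → R3 fires; P=4 G=3 C=5
Draw 7: a1=0.951, a2=1.140, a3=2.352, a0=4.443; τ=−ln(0.5073)/4.443=0.153 → t=1.220; u2·a0=0.7644·4.443=3.396; a1+a2=2.091 < 3.396 ≤ a1+…+a3=4.443 → R3 fires; P=3 G=4 C=5
Draw 8: a1=1.268, a2=0.855, a3=2.352, a0=4.475; τ=−ln(0.2097)/4.475=0.349 → t=1.569; u2·a0=0.0180·4.475=0.081 ≤ a1=1.268 → R1 fires; P=3 G=3 C=6
Draw 9: a1=0.951, a2=1.026, a3=1.764, a0=3.741; τ=−ln(0.7338)/3.741=0.083 → t=1.652; u2·a0=0.7619·3.741=2.850; a1+a2=1.977 < 2.850 ≤ a1+…+a3=3.741 → R3 fires; P=2 G=4 C=6
Draw 10: a1=1.268, a2=0.684, a3=1.568, a0=3.520; τ=−ln(0.0036)/3.520=1.599 → t=3.250; u2·a0=0.3707·3.520=1.305; a1=1.268 < 1.305 ≤ a1+a2=1.952 → R2 fires; P=1 G=5 C=6
Draw 11: a1=1.585, a2=0.342, a3=0.980, a0=2.907; τ=−ln(0.4356)/2.907=0.286 → t=3.536; u2·a0=0.5659·2.907=1.645; a1=1.585 < 1.645 ≤ a1+a2=1.927 → R2 fires; P=0 G=6 C=6
Draw 12: a1=1.902, a2=0.000, a3=0.000, a0=1.902; τ=−ln(0.0473)/1.902=1.604 → t=5.140; u2·a0=0.2302·1.902=0.438 ≤ a1=1.902 → R1 fires; P=0 G=5 C=7
Draw 13: a1=1.585, a2=0.000, a3=0.000, a0=1.585; τ=−ln(0.3566)/1.585=0.651 → t=5.791 > T=5.49: stop.
At T=5.49: P=0 G=5 C=7; the largest is C.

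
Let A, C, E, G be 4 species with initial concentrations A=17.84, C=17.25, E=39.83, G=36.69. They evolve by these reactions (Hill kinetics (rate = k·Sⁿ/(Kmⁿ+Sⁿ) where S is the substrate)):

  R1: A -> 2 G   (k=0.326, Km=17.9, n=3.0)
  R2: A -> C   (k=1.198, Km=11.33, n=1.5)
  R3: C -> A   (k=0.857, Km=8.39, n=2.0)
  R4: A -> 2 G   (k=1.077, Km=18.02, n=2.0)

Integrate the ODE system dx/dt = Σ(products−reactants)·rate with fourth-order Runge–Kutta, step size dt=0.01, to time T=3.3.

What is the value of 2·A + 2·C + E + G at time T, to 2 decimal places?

Check how each reaction changes W = 2·A + 2·C + E + G (weight of products minus weight of reactants):
R1: A -> 2 G: (1·2) − (2·1) = 2 − 2 = 0
R2: A -> C: (2·1) − (2·1) = 2 − 2 = 0
R3: C -> A: (2·1) − (2·1) = 2 − 2 = 0
R4: A -> 2 G: (1·2) − (2·1) = 2 − 2 = 0
Every reaction leaves W unchanged, so W is conserved and no simulation is needed: W(T) = W(0) = 2·17.84 + 2·17.25 + 39.83 + 36.69 = 146.70

Value at T = 146.70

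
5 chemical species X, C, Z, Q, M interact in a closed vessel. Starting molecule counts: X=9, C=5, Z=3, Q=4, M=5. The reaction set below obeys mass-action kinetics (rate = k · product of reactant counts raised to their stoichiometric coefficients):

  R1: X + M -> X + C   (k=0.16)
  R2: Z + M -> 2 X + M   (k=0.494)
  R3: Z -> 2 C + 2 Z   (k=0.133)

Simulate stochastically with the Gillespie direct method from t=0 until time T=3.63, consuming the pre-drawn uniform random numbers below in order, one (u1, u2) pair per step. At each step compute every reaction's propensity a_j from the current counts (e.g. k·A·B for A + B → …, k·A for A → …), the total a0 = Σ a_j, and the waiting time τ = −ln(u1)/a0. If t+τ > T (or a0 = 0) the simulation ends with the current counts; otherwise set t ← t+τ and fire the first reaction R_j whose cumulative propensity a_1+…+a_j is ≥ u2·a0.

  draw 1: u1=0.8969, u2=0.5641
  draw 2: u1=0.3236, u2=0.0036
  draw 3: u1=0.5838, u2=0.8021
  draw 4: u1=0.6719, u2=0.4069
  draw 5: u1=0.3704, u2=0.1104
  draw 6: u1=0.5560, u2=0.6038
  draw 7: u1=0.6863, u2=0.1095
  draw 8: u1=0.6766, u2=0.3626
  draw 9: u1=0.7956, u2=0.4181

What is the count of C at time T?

C at T = 12

t=0.000: X=9 C=5 Z=3 Q=4 M=5
Draw 1: a1=7.200, a2=7.410, a3=0.399, a0=15.009; τ=−ln(0.8969)/15.009=0.007 → t=0.007; u2·a0=0.5641·15.009=8.467; a1=7.200 < 8.467 ≤ a1+a2=14.610 → R2 fires; X=11 C=5 Z=2 Q=4 M=5
Draw 2: a1=8.800, a2=4.940, a3=0.266, a0=14.006; τ=−ln(0.3236)/14.006=0.081 → t=0.088; u2·a0=0.0036·14.006=0.050 ≤ a1=8.800 → R1 fires; X=11 C=6 Z=2 Q=4 M=4
Draw 3: a1=7.040, a2=3.952, a3=0.266, a0=11.258; τ=−ln(0.5838)/11.258=0.048 → t=0.136; u2·a0=0.8021·11.258=9.030; a1=7.040 < 9.030 ≤ a1+a2=10.992 → R2 fires; X=13 C=6 Z=1 Q=4 M=4
Draw 4: a1=8.320, a2=1.976, a3=0.133, a0=10.429; τ=−ln(0.6719)/10.429=0.038 → t=0.174; u2·a0=0.4069·10.429=4.244 ≤ a1=8.320 → R1 fires; X=13 C=7 Z=1 Q=4 M=3
Draw 5: a1=6.240, a2=1.482, a3=0.133, a0=7.855; τ=−ln(0.3704)/7.855=0.126 → t=0.300; u2·a0=0.1104·7.855=0.867 ≤ a1=6.240 → R1 fires; X=13 C=8 Z=1 Q=4 M=2
Draw 6: a1=4.160, a2=0.988, a3=0.133, a0=5.281; τ=−ln(0.5560)/5.281=0.111 → t=0.411; u2·a0=0.6038·5.281=3.189 ≤ a1=4.160 → R1 fires; X=13 C=9 Z=1 Q=4 M=1
Draw 7: a1=2.080, a2=0.494, a3=0.133, a0=2.707; τ=−ln(0.6863)/2.707=0.139 → t=0.550; u2·a0=0.1095·2.707=0.296 ≤ a1=2.080 → R1 fires; X=13 C=10 Z=1 Q=4 M=0
Draw 8: a1=0.000, a2=0.000, a3=0.133, a0=0.133; τ=−ln(0.6766)/0.133=2.937 → t=3.488; u2·a0=0.3626·0.133=0.048; a1+a2=0.000 < 0.048 ≤ a1+…+a3=0.133 → R3 fires; X=13 C=12 Z=2 Q=4 M=0
Draw 9: a1=0.000, a2=0.000, a3=0.266, a0=0.266; τ=−ln(0.7956)/0.266=0.860 → t=4.347 > T=3.63: stop.
Read off C at T=3.63: 12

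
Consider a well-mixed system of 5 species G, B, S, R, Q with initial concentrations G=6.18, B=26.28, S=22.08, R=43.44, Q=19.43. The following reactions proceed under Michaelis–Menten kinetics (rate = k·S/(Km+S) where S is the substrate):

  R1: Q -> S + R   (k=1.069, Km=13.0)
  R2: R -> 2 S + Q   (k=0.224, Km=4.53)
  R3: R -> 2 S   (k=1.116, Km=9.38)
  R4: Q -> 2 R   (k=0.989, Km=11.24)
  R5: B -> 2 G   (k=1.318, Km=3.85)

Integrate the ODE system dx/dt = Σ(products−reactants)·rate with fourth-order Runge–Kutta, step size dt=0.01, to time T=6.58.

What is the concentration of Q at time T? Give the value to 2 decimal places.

RK4 with dt=0.01: 658 steps to T=6.58. Trajectory (selected grid times):
t=0.00: G=6.18 B=26.28 S=22.08 R=43.44 Q=19.43
t=0.73: G=7.85 B=25.44 S=24.18 R=43.99 Q=18.66
t=1.46: G=9.52 B=24.61 S=26.28 R=44.52 Q=17.91
t=2.19: G=11.18 B=23.78 S=28.37 R=45.03 Q=17.17
t=2.92: G=12.83 B=22.95 S=30.46 R=45.51 Q=16.44
t=3.66: G=14.50 B=22.12 S=32.57 R=45.97 Q=15.72
t=4.39: G=16.14 B=21.30 S=34.64 R=46.40 Q=15.03
t=5.12: G=17.76 B=20.49 S=36.71 R=46.81 Q=14.36
t=5.85: G=19.37 B=19.68 S=38.77 R=47.19 Q=13.70
t=6.58: G=20.98 B=18.88 S=40.83 R=47.54 Q=13.06
Read off Q at T=6.58: 13.06

Q at T = 13.06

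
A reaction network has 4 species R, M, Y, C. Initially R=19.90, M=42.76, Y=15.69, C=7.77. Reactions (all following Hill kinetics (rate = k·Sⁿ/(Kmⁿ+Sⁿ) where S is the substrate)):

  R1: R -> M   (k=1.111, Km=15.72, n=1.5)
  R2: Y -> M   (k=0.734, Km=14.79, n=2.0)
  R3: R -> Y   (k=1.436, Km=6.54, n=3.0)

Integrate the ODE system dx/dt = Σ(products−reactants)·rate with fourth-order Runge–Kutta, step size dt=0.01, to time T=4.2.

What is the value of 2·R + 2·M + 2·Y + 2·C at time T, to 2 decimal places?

Check how each reaction changes W = 2·R + 2·M + 2·Y + 2·C (weight of products minus weight of reactants):
R1: R -> M: (2·1) − (2·1) = 2 − 2 = 0
R2: Y -> M: (2·1) − (2·1) = 2 − 2 = 0
R3: R -> Y: (2·1) − (2·1) = 2 − 2 = 0
Every reaction leaves W unchanged, so W is conserved and no simulation is needed: W(T) = W(0) = 2·19.90 + 2·42.76 + 2·15.69 + 2·7.77 = 172.24

Value at T = 172.24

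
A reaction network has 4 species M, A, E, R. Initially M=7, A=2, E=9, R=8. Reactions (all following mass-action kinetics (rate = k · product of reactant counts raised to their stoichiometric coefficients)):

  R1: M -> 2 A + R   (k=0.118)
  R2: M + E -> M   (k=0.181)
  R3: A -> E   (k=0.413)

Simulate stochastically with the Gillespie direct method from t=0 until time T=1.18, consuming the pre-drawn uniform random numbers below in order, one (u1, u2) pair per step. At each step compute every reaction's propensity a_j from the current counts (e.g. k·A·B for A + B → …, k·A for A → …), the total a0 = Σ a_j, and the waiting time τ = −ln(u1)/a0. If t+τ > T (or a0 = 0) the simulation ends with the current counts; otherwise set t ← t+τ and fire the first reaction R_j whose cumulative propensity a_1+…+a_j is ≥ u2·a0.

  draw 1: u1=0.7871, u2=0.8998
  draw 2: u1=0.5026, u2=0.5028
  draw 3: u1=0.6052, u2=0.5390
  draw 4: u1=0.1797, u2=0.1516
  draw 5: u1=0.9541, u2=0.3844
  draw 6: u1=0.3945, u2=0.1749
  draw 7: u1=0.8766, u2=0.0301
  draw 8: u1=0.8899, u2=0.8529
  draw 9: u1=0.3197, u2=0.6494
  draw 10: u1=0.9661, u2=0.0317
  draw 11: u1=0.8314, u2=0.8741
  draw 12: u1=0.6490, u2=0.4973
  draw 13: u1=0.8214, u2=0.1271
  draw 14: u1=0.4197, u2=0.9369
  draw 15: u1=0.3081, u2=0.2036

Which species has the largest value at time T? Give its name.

Dominant species at T: R

t=0.000: M=7 A=2 E=9 R=8
Draw 1: a1=0.826, a2=11.403, a3=0.826, a0=13.055; τ=−ln(0.7871)/13.055=0.018 → t=0.018; u2·a0=0.8998·13.055=11.747; a1=0.826 < 11.747 ≤ a1+a2=12.229 → R2 fires; M=7 A=2 E=8 R=8
Draw 2: a1=0.826, a2=10.136, a3=0.826, a0=11.788; τ=−ln(0.5026)/11.788=0.058 → t=0.077; u2·a0=0.5028·11.788=5.927; a1=0.826 < 5.927 ≤ a1+a2=10.962 → R2 fires; M=7 A=2 E=7 R=8
Draw 3: a1=0.826, a2=8.869, a3=0.826, a0=10.521; τ=−ln(0.6052)/10.521=0.048 → t=0.124; u2·a0=0.5390·10.521=5.671; a1=0.826 < 5.671 ≤ a1+a2=9.695 → R2 fires; M=7 A=2 E=6 R=8
Draw 4: a1=0.826, a2=7.602, a3=0.826, a0=9.254; τ=−ln(0.1797)/9.254=0.185 → t=0.310; u2·a0=0.1516·9.254=1.403; a1=0.826 < 1.403 ≤ a1+a2=8.428 → R2 fires; M=7 A=2 E=5 R=8
Draw 5: a1=0.826, a2=6.335, a3=0.826, a0=7.987; τ=−ln(0.9541)/7.987=0.006 → t=0.316; u2·a0=0.3844·7.987=3.070; a1=0.826 < 3.070 ≤ a1+a2=7.161 → R2 fires; M=7 A=2 E=4 R=8
Draw 6: a1=0.826, a2=5.068, a3=0.826, a0=6.720; τ=−ln(0.3945)/6.720=0.138 → t=0.454; u2·a0=0.1749·6.720=1.175; a1=0.826 < 1.175 ≤ a1+a2=5.894 → R2 fires; M=7 A=2 E=3 R=8
Draw 7: a1=0.826, a2=3.801, a3=0.826, a0=5.453; τ=−ln(0.8766)/5.453=0.024 → t=0.478; u2·a0=0.0301·5.453=0.164 ≤ a1=0.826 → R1 fires; M=6 A=4 E=3 R=9
Draw 8: a1=0.708, a2=3.258, a3=1.652, a0=5.618; τ=−ln(0.8899)/5.618=0.021 → t=0.499; u2·a0=0.8529·5.618=4.792; a1+a2=3.966 < 4.792 ≤ a1+…+a3=5.618 → R3 fires; M=6 A=3 E=4 R=9
Draw 9: a1=0.708, a2=4.344, a3=1.239, a0=6.291; τ=−ln(0.3197)/6.291=0.181 → t=0.680; u2·a0=0.6494·6.291=4.085; a1=0.708 < 4.085 ≤ a1+a2=5.052 → R2 fires; M=6 A=3 E=3 R=9
Draw 10: a1=0.708, a2=3.258, a3=1.239, a0=5.205; τ=−ln(0.9661)/5.205=0.007 → t=0.687; u2·a0=0.0317·5.205=0.165 ≤ a1=0.708 → R1 fires; M=5 A=5 E=3 R=10
Draw 11: a1=0.590, a2=2.715, a3=2.065, a0=5.370; τ=−ln(0.8314)/5.370=0.034 → t=0.721; u2·a0=0.8741·5.370=4.694; a1+a2=3.305 < 4.694 ≤ a1+…+a3=5.370 → R3 fires; M=5 A=4 E=4 R=10
Draw 12: a1=0.590, a2=3.620, a3=1.652, a0=5.862; τ=−ln(0.6490)/5.862=0.074 → t=0.795; u2·a0=0.4973·5.862=2.915; a1=0.590 < 2.915 ≤ a1+a2=4.210 → R2 fires; M=5 A=4 E=3 R=10
Draw 13: a1=0.590, a2=2.715, a3=1.652, a0=4.957; τ=−ln(0.8214)/4.957=0.040 → t=0.835; u2·a0=0.1271·4.957=0.630; a1=0.590 < 0.630 ≤ a1+a2=3.305 → R2 fires; M=5 A=4 E=2 R=10
Draw 14: a1=0.590, a2=1.810, a3=1.652, a0=4.052; τ=−ln(0.4197)/4.052=0.214 → t=1.049; u2·a0=0.9369·4.052=3.796; a1+a2=2.400 < 3.796 ≤ a1+…+a3=4.052 → R3 fires; M=5 A=3 E=3 R=10
Draw 15: a1=0.590, a2=2.715, a3=1.239, a0=4.544; τ=−ln(0.3081)/4.544=0.259 → t=1.308 > T=1.18: stop.
At T=1.18: M=5 A=3 E=3 R=10; the largest is R.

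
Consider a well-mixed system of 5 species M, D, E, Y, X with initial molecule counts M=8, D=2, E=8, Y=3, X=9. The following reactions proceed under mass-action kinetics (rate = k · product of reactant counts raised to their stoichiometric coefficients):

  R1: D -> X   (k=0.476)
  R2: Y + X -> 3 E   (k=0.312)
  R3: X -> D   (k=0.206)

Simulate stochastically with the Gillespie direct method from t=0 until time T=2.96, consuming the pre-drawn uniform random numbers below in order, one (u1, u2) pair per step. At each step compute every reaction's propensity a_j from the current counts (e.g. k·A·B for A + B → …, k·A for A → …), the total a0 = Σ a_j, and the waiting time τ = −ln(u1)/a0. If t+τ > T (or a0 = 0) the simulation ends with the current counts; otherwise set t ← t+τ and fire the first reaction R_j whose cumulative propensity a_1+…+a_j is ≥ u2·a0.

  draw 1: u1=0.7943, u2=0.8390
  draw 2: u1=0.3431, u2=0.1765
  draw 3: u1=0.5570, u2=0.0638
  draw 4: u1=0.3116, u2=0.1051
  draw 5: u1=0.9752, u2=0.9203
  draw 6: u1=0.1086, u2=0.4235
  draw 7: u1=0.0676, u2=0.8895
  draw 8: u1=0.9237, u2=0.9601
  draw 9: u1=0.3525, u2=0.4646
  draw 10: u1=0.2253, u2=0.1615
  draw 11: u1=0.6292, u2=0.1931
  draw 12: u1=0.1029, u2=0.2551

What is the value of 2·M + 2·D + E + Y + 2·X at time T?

Value at T = 49

Check how each reaction changes W = 2·M + 2·D + E + Y + 2·X (weight of products minus weight of reactants):
R1: D -> X: (2·1) − (2·1) = 2 − 2 = 0
R2: Y + X -> 3 E: (1·3) − (1·1 + 2·1) = 3 − 3 = 0
R3: X -> D: (2·1) − (2·1) = 2 − 2 = 0
Every reaction leaves W unchanged, so W is conserved and no simulation is needed: W(T) = W(0) = 2·8 + 2·2 + 8 + 3 + 2·9 = 49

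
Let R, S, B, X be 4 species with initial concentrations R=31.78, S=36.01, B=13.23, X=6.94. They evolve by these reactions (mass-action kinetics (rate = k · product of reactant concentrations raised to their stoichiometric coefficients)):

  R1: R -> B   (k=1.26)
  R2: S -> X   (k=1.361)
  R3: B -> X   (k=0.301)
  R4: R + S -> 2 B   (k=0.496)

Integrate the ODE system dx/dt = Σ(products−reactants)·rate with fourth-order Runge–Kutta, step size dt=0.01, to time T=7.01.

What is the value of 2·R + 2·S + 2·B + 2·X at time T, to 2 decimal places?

Check how each reaction changes W = 2·R + 2·S + 2·B + 2·X (weight of products minus weight of reactants):
R1: R -> B: (2·1) − (2·1) = 2 − 2 = 0
R2: S -> X: (2·1) − (2·1) = 2 − 2 = 0
R3: B -> X: (2·1) − (2·1) = 2 − 2 = 0
R4: R + S -> 2 B: (2·2) − (2·1 + 2·1) = 4 − 4 = 0
Every reaction leaves W unchanged, so W is conserved and no simulation is needed: W(T) = W(0) = 2·31.78 + 2·36.01 + 2·13.23 + 2·6.94 = 175.92

Value at T = 175.92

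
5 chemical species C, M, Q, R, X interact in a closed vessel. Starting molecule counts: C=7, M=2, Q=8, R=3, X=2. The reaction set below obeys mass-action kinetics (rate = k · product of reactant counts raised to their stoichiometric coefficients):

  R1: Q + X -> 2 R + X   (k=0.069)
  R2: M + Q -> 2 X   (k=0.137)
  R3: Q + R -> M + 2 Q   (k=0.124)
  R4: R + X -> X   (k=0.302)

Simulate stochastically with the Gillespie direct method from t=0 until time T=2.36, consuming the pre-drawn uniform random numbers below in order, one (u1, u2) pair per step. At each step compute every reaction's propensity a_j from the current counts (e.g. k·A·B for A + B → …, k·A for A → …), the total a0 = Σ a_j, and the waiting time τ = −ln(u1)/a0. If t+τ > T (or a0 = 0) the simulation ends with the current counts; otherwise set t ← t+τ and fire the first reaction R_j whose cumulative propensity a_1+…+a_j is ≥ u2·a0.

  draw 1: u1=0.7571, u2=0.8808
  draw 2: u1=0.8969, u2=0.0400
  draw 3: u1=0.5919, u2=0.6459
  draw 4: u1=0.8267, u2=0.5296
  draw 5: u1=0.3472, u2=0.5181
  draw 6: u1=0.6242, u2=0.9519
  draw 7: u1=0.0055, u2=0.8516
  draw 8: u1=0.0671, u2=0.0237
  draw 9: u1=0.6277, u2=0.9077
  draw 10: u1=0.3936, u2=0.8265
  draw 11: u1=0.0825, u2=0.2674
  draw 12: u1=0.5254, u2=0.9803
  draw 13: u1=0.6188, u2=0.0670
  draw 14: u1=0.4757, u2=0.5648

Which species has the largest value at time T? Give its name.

t=0.000: C=7 M=2 Q=8 R=3 X=2
Draw 1: a1=1.104, a2=2.192, a3=2.976, a4=1.812, a0=8.084; τ=−ln(0.7571)/8.084=0.034 → t=0.034; u2·a0=0.8808·8.084=7.120; a1+…+a3=6.272 < 7.120 ≤ a1+…+a4=8.084 → R4 fires; C=7 M=2 Q=8 R=2 X=2
Draw 2: a1=1.104, a2=2.192, a3=1.984, a4=1.208, a0=6.488; τ=−ln(0.8969)/6.488=0.017 → t=0.051; u2·a0=0.0400·6.488=0.260 ≤ a1=1.104 → R1 fires; C=7 M=2 Q=7 R=4 X=2
Draw 3: a1=0.966, a2=1.918, a3=3.472, a4=2.416, a0=8.772; τ=−ln(0.5919)/8.772=0.060 → t=0.111; u2·a0=0.6459·8.772=5.666; a1+a2=2.884 < 5.666 ≤ a1+…+a3=6.356 → R3 fires; C=7 M=3 Q=8 R=3 X=2
Draw 4: a1=1.104, a2=3.288, a3=2.976, a4=1.812, a0=9.180; τ=−ln(0.8267)/9.180=0.021 → t=0.132; u2·a0=0.5296·9.180=4.862; a1+a2=4.392 < 4.862 ≤ a1+…+a3=7.368 → R3 fires; C=7 M=4 Q=9 R=2 X=2
Draw 5: a1=1.242, a2=4.932, a3=2.232, a4=1.208, a0=9.614; τ=−ln(0.3472)/9.614=0.110 → t=0.242; u2·a0=0.5181·9.614=4.981; a1=1.242 < 4.981 ≤ a1+a2=6.174 → R2 fires; C=7 M=3 Q=8 R=2 X=4
Draw 6: a1=2.208, a2=3.288, a3=1.984, a4=2.416, a0=9.896; τ=−ln(0.6242)/9.896=0.048 → t=0.289; u2·a0=0.9519·9.896=9.420; a1+…+a3=7.480 < 9.420 ≤ a1+…+a4=9.896 → R4 fires; C=7 M=3 Q=8 R=1 X=4
Draw 7: a1=2.208, a2=3.288, a3=0.992, a4=1.208, a0=7.696; τ=−ln(0.0055)/7.696=0.676 → t=0.965; u2·a0=0.8516·7.696=6.554; a1+…+a3=6.488 < 6.554 ≤ a1+…+a4=7.696 → R4 fires; C=7 M=3 Q=8 R=0 X=4
Draw 8: a1=2.208, a2=3.288, a3=0.000, a4=0.000, a0=5.496; τ=−ln(0.0671)/5.496=0.492 → t=1.457; u2·a0=0.0237·5.496=0.130 ≤ a1=2.208 → R1 fires; C=7 M=3 Q=7 R=2 X=4
Draw 9: a1=1.932, a2=2.877, a3=1.736, a4=2.416, a0=8.961; τ=−ln(0.6277)/8.961=0.052 → t=1.509; u2·a0=0.9077·8.961=8.134; a1+…+a3=6.545 < 8.134 ≤ a1+…+a4=8.961 → R4 fires; C=7 M=3 Q=7 R=1 X=4
Draw 10: a1=1.932, a2=2.877, a3=0.868, a4=1.208, a0=6.885; τ=−ln(0.3936)/6.885=0.135 → t=1.644; u2·a0=0.8265·6.885=5.690; a1+…+a3=5.677 < 5.690 ≤ a1+…+a4=6.885 → R4 fires; C=7 M=3 Q=7 R=0 X=4
Draw 11: a1=1.932, a2=2.877, a3=0.000, a4=0.000, a0=4.809; τ=−ln(0.0825)/4.809=0.519 → t=2.163; u2·a0=0.2674·4.809=1.286 ≤ a1=1.932 → R1 fires; C=7 M=3 Q=6 R=2 X=4
Draw 12: a1=1.656, a2=2.466, a3=1.488, a4=2.416, a0=8.026; τ=−ln(0.5254)/8.026=0.080 → t=2.243; u2·a0=0.9803·8.026=7.868; a1+…+a3=5.610 < 7.868 ≤ a1+…+a4=8.026 → R4 fires; C=7 M=3 Q=6 R=1 X=4
Draw 13: a1=1.656, a2=2.466, a3=0.744, a4=1.208, a0=6.074; τ=−ln(0.6188)/6.074=0.079 → t=2.322; u2·a0=0.0670·6.074=0.407 ≤ a1=1.656 → R1 fires; C=7 M=3 Q=5 R=3 X=4
Draw 14: a1=1.380, a2=2.055, a3=1.860, a4=3.624, a0=8.919; τ=−ln(0.4757)/8.919=0.083 → t=2.406 > T=2.36: stop.
At T=2.36: C=7 M=3 Q=5 R=3 X=4; the largest is C.

Dominant species at T: C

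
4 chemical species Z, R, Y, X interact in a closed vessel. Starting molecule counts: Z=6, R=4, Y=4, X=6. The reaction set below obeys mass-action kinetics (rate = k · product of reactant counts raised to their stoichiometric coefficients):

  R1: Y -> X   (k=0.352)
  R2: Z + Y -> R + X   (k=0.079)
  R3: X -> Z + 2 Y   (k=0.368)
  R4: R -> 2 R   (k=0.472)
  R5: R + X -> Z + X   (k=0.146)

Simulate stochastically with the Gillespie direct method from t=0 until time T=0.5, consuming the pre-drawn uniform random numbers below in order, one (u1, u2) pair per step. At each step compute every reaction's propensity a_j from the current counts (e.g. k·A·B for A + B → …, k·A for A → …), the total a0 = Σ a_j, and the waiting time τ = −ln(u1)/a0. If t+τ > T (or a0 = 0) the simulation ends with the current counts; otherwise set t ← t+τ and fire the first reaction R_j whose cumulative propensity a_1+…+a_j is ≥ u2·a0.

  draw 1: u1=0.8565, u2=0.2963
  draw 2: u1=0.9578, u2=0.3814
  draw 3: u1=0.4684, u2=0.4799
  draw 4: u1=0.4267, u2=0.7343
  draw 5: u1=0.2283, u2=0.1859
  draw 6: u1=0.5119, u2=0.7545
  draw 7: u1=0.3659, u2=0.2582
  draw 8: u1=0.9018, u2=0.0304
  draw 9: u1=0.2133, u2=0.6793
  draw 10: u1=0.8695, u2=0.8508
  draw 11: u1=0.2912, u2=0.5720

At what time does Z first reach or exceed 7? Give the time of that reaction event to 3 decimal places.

Threshold first reached at t = 0.076

t=0.000: Z=6 R=4 Y=4 X=6
Draw 1: a1=1.408, a2=1.896, a3=2.208, a4=1.888, a5=3.504, a0=10.904; τ=−ln(0.8565)/10.904=0.014 → t=0.014; u2·a0=0.2963·10.904=3.231; a1=1.408 < 3.231 ≤ a1+a2=3.304 → R2 fires; Z=5 R=5 Y=3 X=7
Draw 2: a1=1.056, a2=1.185, a3=2.576, a4=2.360, a5=5.110, a0=12.287; τ=−ln(0.9578)/12.287=0.004 → t=0.018; u2·a0=0.3814·12.287=4.686; a1+a2=2.241 < 4.686 ≤ a1+…+a3=4.817 → R3 fires; Z=6 R=5 Y=5 X=6
Draw 3: a1=1.760, a2=2.370, a3=2.208, a4=2.360, a5=4.380, a0=13.078; τ=−ln(0.4684)/13.078=0.058 → t=0.076; u2·a0=0.4799·13.078=6.276; a1+a2=4.130 < 6.276 ≤ a1+…+a3=6.338 → R3 fires; Z=7 R=5 Y=7 X=5
Draw 4: a1=2.464, a2=3.871, a3=1.840, a4=2.360, a5=3.650, a0=14.185; τ=−ln(0.4267)/14.185=0.060 → t=0.136; u2·a0=0.7343·14.185=10.416; a1+…+a3=8.175 < 10.416 ≤ a1+…+a4=10.535 → R4 fires; Z=7 R=6 Y=7 X=5
Draw 5: a1=2.464, a2=3.871, a3=1.840, a4=2.832, a5=4.380, a0=15.387; τ=−ln(0.2283)/15.387=0.096 → t=0.232; u2·a0=0.1859·15.387=2.860; a1=2.464 < 2.860 ≤ a1+a2=6.335 → R2 fires; Z=6 R=7 Y=6 X=6
Draw 6: a1=2.112, a2=2.844, a3=2.208, a4=3.304, a5=6.132, a0=16.600; τ=−ln(0.5119)/16.600=0.040 → t=0.272; u2·a0=0.7545·16.600=12.525; a1+…+a4=10.468 < 12.525 ≤ a1+…+a5=16.600 → R5 fires; Z=7 R=6 Y=6 X=6
Draw 7: a1=2.112, a2=3.318, a3=2.208, a4=2.832, a5=5.256, a0=15.726; τ=−ln(0.3659)/15.726=0.064 → t=0.336; u2·a0=0.2582·15.726=4.060; a1=2.112 < 4.060 ≤ a1+a2=5.430 → R2 fires; Z=6 R=7 Y=5 X=7
Draw 8: a1=1.760, a2=2.370, a3=2.576, a4=3.304, a5=7.154, a0=17.164; τ=−ln(0.9018)/17.164=0.006 → t=0.342; u2·a0=0.0304·17.164=0.522 ≤ a1=1.760 → R1 fires; Z=6 R=7 Y=4 X=8
Draw 9: a1=1.408, a2=1.896, a3=2.944, a4=3.304, a5=8.176, a0=17.728; τ=−ln(0.2133)/17.728=0.087 → t=0.429; u2·a0=0.6793·17.728=12.043; a1+…+a4=9.552 < 12.043 ≤ a1+…+a5=17.728 → R5 fires; Z=7 R=6 Y=4 X=8
Draw 10: a1=1.408, a2=2.212, a3=2.944, a4=2.832, a5=7.008, a0=16.404; τ=−ln(0.8695)/16.404=0.009 → t=0.438; u2·a0=0.8508·16.404=13.957; a1+…+a4=9.396 < 13.957 ≤ a1+…+a5=16.404 → R5 fires; Z=8 R=5 Y=4 X=8
Draw 11: a1=1.408, a2=2.528, a3=2.944, a4=2.360, a5=5.840, a0=15.080; τ=−ln(0.2912)/15.080=0.082 → t=0.520 > T=0.5: stop.
Z first becomes ≥ 7 when it reaches 7 at the event at t=0.076.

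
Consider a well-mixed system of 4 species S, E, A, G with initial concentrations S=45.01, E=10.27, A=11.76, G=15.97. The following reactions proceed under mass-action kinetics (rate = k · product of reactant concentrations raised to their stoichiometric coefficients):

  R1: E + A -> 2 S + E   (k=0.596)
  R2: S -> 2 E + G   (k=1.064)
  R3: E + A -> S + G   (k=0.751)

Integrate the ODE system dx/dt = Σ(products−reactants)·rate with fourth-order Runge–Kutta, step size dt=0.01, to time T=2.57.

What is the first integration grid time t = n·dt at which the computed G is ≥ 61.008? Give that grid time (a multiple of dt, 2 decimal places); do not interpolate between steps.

Threshold first reached at t = 0.93

RK4 with dt=0.01: 257 steps to T=2.57. Trajectory (selected grid times):
t=0.00: S=45.01 E=10.27 A=11.76 G=15.97
t=0.29: S=46.34 E=34.97 A=0.00 G=38.15
t=0.57: S=34.41 E=58.85 A=0.00 G=50.09
t=0.86: S=25.27 E=77.12 A=0.00 G=59.23
t=0.92: S=23.71 E=80.24 A=0.00 G=60.79
t=0.93: S=23.46 E=80.75 A=0.00 G=61.04
t=1.14: S=18.76 E=90.14 A=0.00 G=65.74
t=1.43: S=13.78 E=100.10 A=0.00 G=70.72
t=1.71: S=10.23 E=107.20 A=0.00 G=74.27
t=2.00: S=7.51 E=112.63 A=0.00 G=76.99
t=2.28: S=5.58 E=116.50 A=0.00 G=78.92
t=2.57: S=4.10 E=119.47 A=0.00 G=80.40
G(0.92)=60.792 < 61.008 but G(0.93)=61.043 ≥ 61.008, so the first grid time is t=0.93.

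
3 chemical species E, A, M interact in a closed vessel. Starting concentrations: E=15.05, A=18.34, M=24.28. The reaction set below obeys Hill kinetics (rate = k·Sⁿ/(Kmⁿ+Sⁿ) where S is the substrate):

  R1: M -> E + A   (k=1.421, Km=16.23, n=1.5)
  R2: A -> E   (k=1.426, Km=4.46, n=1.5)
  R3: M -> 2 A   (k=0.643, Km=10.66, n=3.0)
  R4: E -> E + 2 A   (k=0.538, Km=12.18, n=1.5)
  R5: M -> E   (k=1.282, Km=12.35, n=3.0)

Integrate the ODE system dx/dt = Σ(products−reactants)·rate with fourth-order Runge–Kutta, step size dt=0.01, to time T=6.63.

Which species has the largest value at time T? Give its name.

RK4 with dt=0.01: 663 steps to T=6.63. Trajectory (selected grid times):
t=0.00: E=15.05 A=18.34 M=24.28
t=0.74: E=17.49 A=19.41 M=22.36
t=1.47: E=19.84 A=20.44 M=20.53
t=2.21: E=22.16 A=21.45 M=18.76
t=2.95: E=24.40 A=22.42 M=17.09
t=3.68: E=26.53 A=23.30 M=15.55
t=4.42: E=28.60 A=24.12 M=14.11
t=5.16: E=30.57 A=24.86 M=12.81
t=5.89: E=32.40 A=25.50 M=11.66
t=6.63: E=34.17 A=26.05 M=10.62
At T=6.63: E=34.17 A=26.05 M=10.62; the largest is E.

Dominant species at T: E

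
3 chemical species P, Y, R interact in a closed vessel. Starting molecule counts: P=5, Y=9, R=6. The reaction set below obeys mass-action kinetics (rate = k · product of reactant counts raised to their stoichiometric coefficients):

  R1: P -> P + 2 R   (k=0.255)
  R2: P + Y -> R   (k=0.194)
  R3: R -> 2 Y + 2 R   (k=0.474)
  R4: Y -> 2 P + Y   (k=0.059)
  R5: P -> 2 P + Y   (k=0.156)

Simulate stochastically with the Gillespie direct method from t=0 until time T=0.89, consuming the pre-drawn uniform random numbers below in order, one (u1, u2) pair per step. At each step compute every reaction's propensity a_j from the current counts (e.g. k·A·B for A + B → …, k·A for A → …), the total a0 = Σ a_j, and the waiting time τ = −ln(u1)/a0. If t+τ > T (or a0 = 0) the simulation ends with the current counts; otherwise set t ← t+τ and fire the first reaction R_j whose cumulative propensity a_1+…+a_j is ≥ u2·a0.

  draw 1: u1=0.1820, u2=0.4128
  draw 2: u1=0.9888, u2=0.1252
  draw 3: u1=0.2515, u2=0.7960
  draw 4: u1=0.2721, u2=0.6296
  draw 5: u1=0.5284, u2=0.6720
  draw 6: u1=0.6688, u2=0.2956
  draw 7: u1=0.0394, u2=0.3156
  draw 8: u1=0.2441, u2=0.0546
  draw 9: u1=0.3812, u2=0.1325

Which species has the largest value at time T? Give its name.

t=0.000: P=5 Y=9 R=6
Draw 1: a1=1.275, a2=8.730, a3=2.844, a4=0.531, a5=0.780, a0=14.160; τ=−ln(0.1820)/14.160=0.120 → t=0.120; u2·a0=0.4128·14.160=5.845; a1=1.275 < 5.845 ≤ a1+a2=10.005 → R2 fires; P=4 Y=8 R=7
Draw 2: a1=1.020, a2=6.208, a3=3.318, a4=0.472, a5=0.624, a0=11.642; τ=−ln(0.9888)/11.642=0.001 → t=0.121; u2·a0=0.1252·11.642=1.458; a1=1.020 < 1.458 ≤ a1+a2=7.228 → R2 fires; P=3 Y=7 R=8
Draw 3: a1=0.765, a2=4.074, a3=3.792, a4=0.413, a5=0.468, a0=9.512; τ=−ln(0.2515)/9.512=0.145 → t=0.266; u2·a0=0.7960·9.512=7.572; a1+a2=4.839 < 7.572 ≤ a1+…+a3=8.631 → R3 fires; P=3 Y=9 R=9
Draw 4: a1=0.765, a2=5.238, a3=4.266, a4=0.531, a5=0.468, a0=11.268; τ=−ln(0.2721)/11.268=0.116 → t=0.382; u2·a0=0.6296·11.268=7.094; a1+a2=6.003 < 7.094 ≤ a1+…+a3=10.269 → R3 fires; P=3 Y=11 R=10
Draw 5: a1=0.765, a2=6.402, a3=4.740, a4=0.649, a5=0.468, a0=13.024; τ=−ln(0.5284)/13.024=0.049 → t=0.431; u2·a0=0.6720·13.024=8.752; a1+a2=7.167 < 8.752 ≤ a1+…+a3=11.907 → R3 fires; P=3 Y=13 R=11
Draw 6: a1=0.765, a2=7.566, a3=5.214, a4=0.767, a5=0.468, a0=14.780; τ=−ln(0.6688)/14.780=0.027 → t=0.458; u2·a0=0.2956·14.780=4.369; a1=0.765 < 4.369 ≤ a1+a2=8.331 → R2 fires; P=2 Y=12 R=12
Draw 7: a1=0.510, a2=4.656, a3=5.688, a4=0.708, a5=0.312, a0=11.874; τ=−ln(0.0394)/11.874=0.272 → t=0.730; u2·a0=0.3156·11.874=3.747; a1=0.510 < 3.747 ≤ a1+a2=5.166 → R2 fires; P=1 Y=11 R=13
Draw 8: a1=0.255, a2=2.134, a3=6.162, a4=0.649, a5=0.156, a0=9.356; τ=−ln(0.2441)/9.356=0.151 → t=0.881; u2·a0=0.0546·9.356=0.511; a1=0.255 < 0.511 ≤ a1+a2=2.389 → R2 fires; P=0 Y=10 R=14
Draw 9: a1=0.000, a2=0.000, a3=6.636, a4=0.590, a5=0.000, a0=7.226; τ=−ln(0.3812)/7.226=0.133 → t=1.015 > T=0.89: stop.
At T=0.89: P=0 Y=10 R=14; the largest is R.

Dominant species at T: R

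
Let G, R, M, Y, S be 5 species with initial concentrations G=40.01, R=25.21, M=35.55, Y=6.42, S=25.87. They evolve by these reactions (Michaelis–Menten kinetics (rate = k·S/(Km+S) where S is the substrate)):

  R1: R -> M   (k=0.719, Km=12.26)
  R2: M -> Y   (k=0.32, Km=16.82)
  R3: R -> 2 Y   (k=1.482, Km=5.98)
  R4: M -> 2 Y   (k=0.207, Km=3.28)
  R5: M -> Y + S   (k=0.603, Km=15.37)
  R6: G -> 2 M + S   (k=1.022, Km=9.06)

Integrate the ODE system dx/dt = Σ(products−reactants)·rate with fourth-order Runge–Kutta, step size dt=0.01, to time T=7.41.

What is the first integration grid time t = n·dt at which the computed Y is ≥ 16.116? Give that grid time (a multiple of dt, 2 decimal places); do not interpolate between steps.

RK4 with dt=0.01: 741 steps to T=7.41. Trajectory (selected grid times):
t=0.00: G=40.01 R=25.21 M=35.55 Y=6.42 S=25.87
t=0.82: G=39.33 R=23.84 M=36.63 Y=9.21 S=26.90
t=1.65: G=38.64 R=22.47 M=37.70 Y=12.02 S=27.94
t=2.47: G=37.96 R=21.14 M=38.74 Y=14.77 S=28.97
t=2.87: G=37.63 R=20.50 M=39.24 Y=16.11 S=29.47
t=2.88: G=37.62 R=20.48 M=39.25 Y=16.14 S=29.49
t=3.29: G=37.29 R=19.83 M=39.76 Y=17.51 S=30.00
t=4.12: G=36.61 R=18.53 M=40.78 Y=20.25 S=31.05
t=4.94: G=35.93 R=17.27 M=41.77 Y=22.93 S=32.08
t=5.76: G=35.27 R=16.04 M=42.74 Y=25.59 S=33.11
t=6.59: G=34.59 R=14.82 M=43.70 Y=28.24 S=34.15
t=7.41: G=33.93 R=13.65 M=44.62 Y=30.82 S=35.18
Y(2.87)=16.110 < 16.116 but Y(2.88)=16.143 ≥ 16.116, so the first grid time is t=2.88.

Threshold first reached at t = 2.88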